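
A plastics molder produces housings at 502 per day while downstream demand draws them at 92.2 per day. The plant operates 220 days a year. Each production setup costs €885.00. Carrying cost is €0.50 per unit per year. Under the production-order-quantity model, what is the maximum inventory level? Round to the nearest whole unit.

I_max ≈ 7,656 housings

Annual demand D = 92.2 × 220 = 20,284.
Production build-up factor (1 − d/p) = 1 − 92.2/502 = 0.8163.
Q* = √(2DS / (H(1 − d/p))) = √(2 × 20,284 × 885 / (0.5 × 0.8163)).
= √(35,902,680 / 0.4082) ≈ 9378.736.
Maximum inventory = Q*(1 − d/p) = 9378.736 × 0.8163 ≈ 7656.187.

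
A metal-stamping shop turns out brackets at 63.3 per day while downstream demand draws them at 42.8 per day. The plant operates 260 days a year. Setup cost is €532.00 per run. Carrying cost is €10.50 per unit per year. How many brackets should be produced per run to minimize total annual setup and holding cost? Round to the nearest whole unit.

Q* ≈ 1,866 brackets

Annual demand D = 42.8 × 260 = 11,128.
Production build-up factor (1 − d/p) = 1 − 42.8/63.3 = 0.3239.
Q* = √(2DS / (H(1 − d/p))) = √(2 × 11,128 × 532 / (10.5 × 0.3239)).
= √(11,840,192 / 3.4005) ≈ 1865.991.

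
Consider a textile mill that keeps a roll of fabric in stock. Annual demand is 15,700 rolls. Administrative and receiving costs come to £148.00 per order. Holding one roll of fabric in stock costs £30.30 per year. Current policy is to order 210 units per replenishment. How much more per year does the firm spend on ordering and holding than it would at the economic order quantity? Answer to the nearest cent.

Extra cost ≈ £2,379.92 per year

EOQ = √(2DS/H) = √(2 × 15,700 × 148 / 30.3) ≈ 391.63.
Cost at Q* = (D/Q*)S + (Q*/2)H = √(2DSH) ≈ £11,866.35.
Cost at Q = 210: (15,700/210)×148 + (210/2)×30.3 = £11,064.76 + £3,181.50 = £14,246.26.
Excess = £14,246.26 − £11,866.35 = £2,379.92.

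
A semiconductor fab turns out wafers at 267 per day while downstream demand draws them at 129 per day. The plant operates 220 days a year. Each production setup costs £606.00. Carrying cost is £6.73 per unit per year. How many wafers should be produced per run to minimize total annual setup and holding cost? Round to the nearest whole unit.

Annual demand D = 129 × 220 = 28,380.
Production build-up factor (1 − d/p) = 1 − 129/267 = 0.5169.
Q* = √(2DS / (H(1 − d/p))) = √(2 × 28,380 × 606 / (6.73 × 0.5169)).
= √(34,396,560 / 3.4784) ≈ 3144.605.

Q* ≈ 3,145 wafers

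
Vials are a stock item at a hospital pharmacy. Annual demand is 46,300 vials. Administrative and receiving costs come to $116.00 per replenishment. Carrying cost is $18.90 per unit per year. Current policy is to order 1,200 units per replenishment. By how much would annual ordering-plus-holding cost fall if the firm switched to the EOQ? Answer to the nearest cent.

Extra cost ≈ $1,567.29 per year

EOQ = √(2DS/H) = √(2 × 46,300 × 116 / 18.9) ≈ 753.88.
Cost at Q* = (D/Q*)S + (Q*/2)H = √(2DSH) ≈ $14,248.38.
Cost at Q = 1,200: (46,300/1,200)×116 + (1,200/2)×18.9 = $4,475.67 + $11,340.00 = $15,815.67.
Excess = $15,815.67 − $14,248.38 = $1,567.29.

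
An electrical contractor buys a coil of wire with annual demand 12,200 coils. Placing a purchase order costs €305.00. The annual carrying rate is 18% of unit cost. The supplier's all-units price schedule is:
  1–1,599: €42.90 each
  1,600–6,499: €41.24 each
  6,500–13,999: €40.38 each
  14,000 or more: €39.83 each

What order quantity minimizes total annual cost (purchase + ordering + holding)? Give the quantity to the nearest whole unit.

Q* ≈ 1,600 coils

Holding cost per unit per year at price C is H = 0.18·C.
Candidates are each tier's EOQ (if it falls in that tier) and each price-break quantity.
EOQ at €42.90 = 981.7 (feasible in tier 1): TC = 12,200×€42.90 + (12,200/981.7)×305 + (981.7/2)×0.18×€42.90 = €530,960.71.
EOQ at €41.24 = 1001.3 < 1600, so use break Q=1600: TC = 12,200×€41.24 + (12,200/1600.0)×305 + (1600.0/2)×0.18×€41.24 = €511,392.18.
EOQ at €40.38 = 1011.9 < 6500, so use break Q=6500: TC = 12,200×€40.38 + (12,200/6500.0)×305 + (6500.0/2)×0.18×€40.38 = €516,830.76.
EOQ at €39.83 = 1018.8 < 14000, so use break Q=14000: TC = 12,200×€39.83 + (12,200/14000.0)×305 + (14000.0/2)×0.18×€39.83 = €536,377.59.
Lowest total cost is €511,392.18 at Q = 1600.0.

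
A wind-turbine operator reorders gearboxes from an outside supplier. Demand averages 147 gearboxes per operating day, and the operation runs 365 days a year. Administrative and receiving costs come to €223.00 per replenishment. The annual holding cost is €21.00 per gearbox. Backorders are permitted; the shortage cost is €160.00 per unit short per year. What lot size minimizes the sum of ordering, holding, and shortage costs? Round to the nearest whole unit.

Q* ≈ 1,135 gearboxes

Annual demand D = 147 × 365 = 53,655.
With planned backorders, Q* = √(2DS/H) · √((H+B)/B).
√(2DS/H) = √(2 × 53,655 × 223 / 21) = 1067.488.
√((H+B)/B) = √((21+160)/160) = 1.0636.
Q* ≈ 1135.382.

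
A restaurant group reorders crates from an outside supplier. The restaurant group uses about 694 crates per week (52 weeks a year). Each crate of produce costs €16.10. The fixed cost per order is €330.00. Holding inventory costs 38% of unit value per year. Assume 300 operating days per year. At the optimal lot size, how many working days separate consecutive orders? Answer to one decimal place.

T ≈ 16.4 days

Annual demand D = 694 × 52 = 36,088.
Holding cost H = 0.38 × €16.10 = €6.1180 per unit per year.
The optimal lot size = √(2DS/H) = √(2 × 36,088 × 330 / 6.118) ≈ 1973.10.
Cycle time = Q*/D × 300 = 1973.10 / 36,088 × 300 ≈ 16.402 days.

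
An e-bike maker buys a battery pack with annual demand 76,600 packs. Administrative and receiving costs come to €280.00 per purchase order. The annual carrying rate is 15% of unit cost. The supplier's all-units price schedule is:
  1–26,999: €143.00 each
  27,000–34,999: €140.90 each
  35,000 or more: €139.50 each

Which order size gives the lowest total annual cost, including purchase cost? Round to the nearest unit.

Q* ≈ 1,414 packs

Holding cost per unit per year at price C is H = 0.15·C.
Candidates are each tier's EOQ (if it falls in that tier) and each price-break quantity.
EOQ at €143.00 = 1414.1 (feasible in tier 1): TC = 76,600×€143.00 + (76,600/1414.1)×280 + (1414.1/2)×0.15×€143.00 = €10,984,133.47.
EOQ at €140.90 = 1424.6 < 27000, so use break Q=27000: TC = 76,600×€140.90 + (76,600/27000.0)×280 + (27000.0/2)×0.15×€140.90 = €11,079,056.87.
EOQ at €139.50 = 1431.8 < 35000, so use break Q=35000: TC = 76,600×€139.50 + (76,600/35000.0)×280 + (35000.0/2)×0.15×€139.50 = €11,052,500.30.
Lowest total cost is €10,984,133.47 at Q = 1414.1.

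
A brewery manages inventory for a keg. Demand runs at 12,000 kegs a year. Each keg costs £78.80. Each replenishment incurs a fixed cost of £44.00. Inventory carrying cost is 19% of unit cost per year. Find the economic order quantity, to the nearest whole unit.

Holding cost H = 0.19 × £78.80 = £14.9720 per unit per year.
EOQ = √(2DS / H) = √(2 × 12,000 × 44 / 14.972).
= √(1,056,000 / 14.972) = √70,531.6591 ≈ 265.578.

Q* ≈ 266 kegs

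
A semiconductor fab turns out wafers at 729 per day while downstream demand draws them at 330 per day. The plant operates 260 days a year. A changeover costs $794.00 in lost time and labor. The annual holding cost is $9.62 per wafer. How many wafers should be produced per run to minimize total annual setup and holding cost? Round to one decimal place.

Q* ≈ 5,087.0 wafers

Annual demand D = 330 × 260 = 85,800.
Production build-up factor (1 − d/p) = 1 − 330/729 = 0.5473.
Q* = √(2DS / (H(1 − d/p))) = √(2 × 85,800 × 794 / (9.62 × 0.5473)).
= √(136,250,400 / 5.2653) ≈ 5086.964.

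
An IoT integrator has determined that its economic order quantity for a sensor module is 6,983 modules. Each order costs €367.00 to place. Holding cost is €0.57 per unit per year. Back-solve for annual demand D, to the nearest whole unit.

D ≈ 37,867 modules per year

Invert the EOQ relation Q*² = 2DS/H.
From Q* = √(2DS/H): D = Q*²H / (2S) = 6,983² × 0.57 / (2 × 367) = 37867.173.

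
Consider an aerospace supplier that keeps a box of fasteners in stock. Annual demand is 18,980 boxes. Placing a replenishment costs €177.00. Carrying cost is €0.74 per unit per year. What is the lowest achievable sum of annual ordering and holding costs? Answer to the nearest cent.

Q* = √(2DS/H) = √(2 × 18,980 × 177 / 0.74) ≈ 3013.24.
At the optimum the two cost components are equal, so total cost = 2·(Q*/2)H = Q*·H.
Minimum total = √(2DSH) = √(2 × 18,980 × 177 × 0.74) ≈ 2229.798.

TC* ≈ €2,229.80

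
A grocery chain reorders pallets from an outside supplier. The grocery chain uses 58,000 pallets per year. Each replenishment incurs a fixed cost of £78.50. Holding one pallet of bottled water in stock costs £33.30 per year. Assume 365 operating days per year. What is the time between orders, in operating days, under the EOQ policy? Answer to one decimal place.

T ≈ 3.3 days

Q* = √(2DS/H) = √(2 × 58,000 × 78.5 / 33.3) ≈ 522.93.
Cycle time = Q*/D × 365 = 522.93 / 58,000 × 365 ≈ 3.291 days.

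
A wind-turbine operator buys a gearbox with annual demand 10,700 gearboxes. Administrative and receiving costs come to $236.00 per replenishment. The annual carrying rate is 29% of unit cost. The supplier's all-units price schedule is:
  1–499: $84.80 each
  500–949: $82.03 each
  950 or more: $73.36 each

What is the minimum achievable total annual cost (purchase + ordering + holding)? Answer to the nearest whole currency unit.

Holding cost per unit per year at price C is H = 0.29·C.
Candidates are each tier's EOQ (if it falls in that tier) and each price-break quantity.
EOQ at $84.80 = 453.2 (feasible in tier 1): TC = 10,700×$84.80 + (10,700/453.2)×236 + (453.2/2)×0.29×$84.80 = $918,504.48.
EOQ at $82.03 = 460.8 < 500, so use break Q=500: TC = 10,700×$82.03 + (10,700/500.0)×236 + (500.0/2)×0.29×$82.03 = $888,718.58.
EOQ at $73.36 = 487.2 < 950, so use break Q=950: TC = 10,700×$73.36 + (10,700/950.0)×236 + (950.0/2)×0.29×$73.36 = $797,715.45.
Lowest total cost among the candidates is at Q = 950.0.

TC* ≈ $797,715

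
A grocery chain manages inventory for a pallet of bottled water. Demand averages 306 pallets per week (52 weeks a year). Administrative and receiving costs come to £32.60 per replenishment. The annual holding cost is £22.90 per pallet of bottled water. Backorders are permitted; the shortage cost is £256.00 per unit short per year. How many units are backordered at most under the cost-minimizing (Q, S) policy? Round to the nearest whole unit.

Annual demand D = 306 × 52 = 15,912.
With planned backorders, Q* = √(2DS/H) · √((H+B)/B).
√(2DS/H) = √(2 × 15,912 × 32.6 / 22.9) = 212.847.
√((H+B)/B) = √((22.9+256)/256) = 1.0438.
Q* ≈ 222.164.
S* = Q* · H/(H+B) = 222.164 × 22.9/278.9 ≈ 18.241.

S* ≈ 18 pallets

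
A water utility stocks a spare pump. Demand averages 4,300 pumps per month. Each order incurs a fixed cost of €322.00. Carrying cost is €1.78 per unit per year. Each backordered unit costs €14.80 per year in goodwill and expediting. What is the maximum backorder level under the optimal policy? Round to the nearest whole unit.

S* ≈ 491 pumps

Annual demand D = 4,300 × 12 = 51,600.
With planned backorders, Q* = √(2DS/H) · √((H+B)/B).
√(2DS/H) = √(2 × 51,600 × 322 / 1.78) = 4320.737.
√((H+B)/B) = √((1.78+14.8)/14.8) = 1.0584.
Q* ≈ 4573.189.
S* = Q* · H/(H+B) = 4573.189 × 1.78/16.58 ≈ 490.970.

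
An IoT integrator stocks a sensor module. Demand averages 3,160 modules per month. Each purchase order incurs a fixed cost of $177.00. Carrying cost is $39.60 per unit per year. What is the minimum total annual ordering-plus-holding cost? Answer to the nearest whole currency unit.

TC* ≈ $23,056

Annual demand D = 3,160 × 12 = 37,920.
EOQ = √(2DS/H) = √(2 × 37,920 × 177 / 39.6) ≈ 582.22.
At Q*, ordering cost (D/Q*)S equals holding cost (Q*/2)H, each = √(DSH/2).
Minimum total = √(2DSH) = √(2 × 37,920 × 177 × 39.6) ≈ 23055.969.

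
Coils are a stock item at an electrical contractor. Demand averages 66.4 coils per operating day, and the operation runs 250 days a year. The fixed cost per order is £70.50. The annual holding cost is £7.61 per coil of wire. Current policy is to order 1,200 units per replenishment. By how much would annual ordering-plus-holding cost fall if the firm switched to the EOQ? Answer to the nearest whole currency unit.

Annual demand D = 66.4 × 250 = 16,600.
EOQ = √(2DS/H) = √(2 × 16,600 × 70.5 / 7.61) ≈ 554.59.
Cost at Q* = (D/Q*)S + (Q*/2)H = √(2DSH) ≈ £4,220.42.
Cost at Q = 1,200: (16,600/1,200)×70.5 + (1,200/2)×7.61 = £975.25 + £4,566.00 = £5,541.25.
Excess = £5,541.25 − £4,220.42 = £1,320.83.

Extra cost ≈ £1,321 per year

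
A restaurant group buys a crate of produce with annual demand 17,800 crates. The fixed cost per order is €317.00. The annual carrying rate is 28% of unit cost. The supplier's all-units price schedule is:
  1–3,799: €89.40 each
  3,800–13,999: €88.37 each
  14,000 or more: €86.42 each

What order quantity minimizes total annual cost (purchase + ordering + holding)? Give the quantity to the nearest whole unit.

Q* ≈ 671 crates

Holding cost per unit per year at price C is H = 0.28·C.
Evaluate total cost at each tier's feasible EOQ or, if the EOQ is below the tier, at the tier's minimum quantity.
EOQ at €89.40 = 671.4 (feasible in tier 1): TC = 17,800×€89.40 + (17,800/671.4)×317 + (671.4/2)×0.28×€89.40 = €1,608,127.47.
EOQ at €88.37 = 675.3 < 3800, so use break Q=3800: TC = 17,800×€88.37 + (17,800/3800.0)×317 + (3800.0/2)×0.28×€88.37 = €1,621,483.73.
EOQ at €86.42 = 682.9 < 14000, so use break Q=14000: TC = 17,800×€86.42 + (17,800/14000.0)×317 + (14000.0/2)×0.28×€86.42 = €1,708,062.24.
Lowest total cost is €1,608,127.47 at Q = 671.4.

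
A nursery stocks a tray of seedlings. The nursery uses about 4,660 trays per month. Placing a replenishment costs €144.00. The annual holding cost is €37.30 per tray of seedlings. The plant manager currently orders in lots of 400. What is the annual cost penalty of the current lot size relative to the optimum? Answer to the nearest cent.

Extra cost ≈ €3,081.71 per year

Annual demand D = 4,660 × 12 = 55,920.
EOQ = √(2DS/H) = √(2 × 55,920 × 144 / 37.3) ≈ 657.09.
Cost at Q* = (D/Q*)S + (Q*/2)H = √(2DSH) ≈ €24,509.49.
Cost at Q = 400: (55,920/400)×144 + (400/2)×37.3 = €20,131.20 + €7,460.00 = €27,591.20.
Excess = €27,591.20 − €24,509.49 = €3,081.71.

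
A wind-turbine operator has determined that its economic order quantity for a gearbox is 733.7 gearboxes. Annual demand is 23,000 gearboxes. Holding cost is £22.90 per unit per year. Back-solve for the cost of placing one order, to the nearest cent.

S ≈ £267.99

Invert the EOQ relation Q*² = 2DS/H.
From Q* = √(2DS/H): S = Q*²H / (2D) = 733.7² × 22.9 / (2 × 23,000) = 267.9876.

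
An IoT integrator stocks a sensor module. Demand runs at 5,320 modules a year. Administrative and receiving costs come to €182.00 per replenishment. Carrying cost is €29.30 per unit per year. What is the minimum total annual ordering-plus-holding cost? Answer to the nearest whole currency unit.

The optimal lot size = √(2DS/H) = √(2 × 5,320 × 182 / 29.3) ≈ 257.08.
At the optimum the two cost components are equal, so total cost = 2·(Q*/2)H = Q*·H.
Minimum total = √(2DSH) = √(2 × 5,320 × 182 × 29.3) ≈ 7532.520.

TC* ≈ €7,533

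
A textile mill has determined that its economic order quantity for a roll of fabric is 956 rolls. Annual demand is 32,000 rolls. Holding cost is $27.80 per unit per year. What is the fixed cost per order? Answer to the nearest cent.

The basic EOQ model gives Q* = √(2DS/H); rearrange for the unknown.
From Q* = √(2DS/H): S = Q*²H / (2D) = 956² × 27.8 / (2 × 32,000) = 396.9909.

S ≈ $396.99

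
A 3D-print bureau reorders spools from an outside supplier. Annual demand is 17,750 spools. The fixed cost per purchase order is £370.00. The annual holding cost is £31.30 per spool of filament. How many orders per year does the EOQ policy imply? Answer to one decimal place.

N ≈ 27.4 orders per year

The optimal lot size = √(2DS/H) = √(2 × 17,750 × 370 / 31.3) ≈ 647.80.
Orders per year = D / Q* = 17,750 / 647.80 ≈ 27.400.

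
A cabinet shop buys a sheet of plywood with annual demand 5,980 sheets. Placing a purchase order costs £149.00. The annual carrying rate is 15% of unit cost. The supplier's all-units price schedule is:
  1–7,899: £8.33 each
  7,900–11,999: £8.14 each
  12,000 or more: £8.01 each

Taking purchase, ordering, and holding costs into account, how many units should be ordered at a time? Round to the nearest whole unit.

Holding cost per unit per year at price C is H = 0.15·C.
Candidates are each tier's EOQ (if it falls in that tier) and each price-break quantity.
EOQ at £8.33 = 1194.2 (feasible in tier 1): TC = 5,980×£8.33 + (5,980/1194.2)×149 + (1194.2/2)×0.15×£8.33 = £51,305.60.
EOQ at £8.14 = 1208.1 < 7900, so use break Q=7900: TC = 5,980×£8.14 + (5,980/7900.0)×149 + (7900.0/2)×0.15×£8.14 = £53,612.94.
EOQ at £8.01 = 1217.9 < 12000, so use break Q=12000: TC = 5,980×£8.01 + (5,980/12000.0)×149 + (12000.0/2)×0.15×£8.01 = £55,183.05.
Lowest total cost is £51,305.60 at Q = 1194.2.

Q* ≈ 1,194 sheets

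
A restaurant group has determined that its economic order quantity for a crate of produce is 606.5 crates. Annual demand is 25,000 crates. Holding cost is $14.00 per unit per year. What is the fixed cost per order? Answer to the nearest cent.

S ≈ $103.00

Invert the EOQ relation Q*² = 2DS/H.
From Q* = √(2DS/H): S = Q*²H / (2D) = 606.5² × 14 / (2 × 25,000) = 102.9958.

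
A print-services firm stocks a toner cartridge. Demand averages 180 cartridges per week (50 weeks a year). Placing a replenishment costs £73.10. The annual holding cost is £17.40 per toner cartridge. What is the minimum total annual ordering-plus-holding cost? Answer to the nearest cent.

TC* ≈ £4,784.86

Annual demand D = 180 × 50 = 9,000.
The optimal lot size = √(2DS/H) = √(2 × 9,000 × 73.1 / 17.4) ≈ 274.99.
At Q*, ordering cost (D/Q*)S equals holding cost (Q*/2)H, each = √(DSH/2).
Minimum total = √(2DSH) = √(2 × 9,000 × 73.1 × 17.4) ≈ 4784.864.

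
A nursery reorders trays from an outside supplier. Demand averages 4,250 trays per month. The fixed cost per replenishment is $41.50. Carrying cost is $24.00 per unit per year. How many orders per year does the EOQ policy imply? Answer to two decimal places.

Annual demand D = 4,250 × 12 = 51,000.
Q* = √(2DS/H) = √(2 × 51,000 × 41.5 / 24) ≈ 419.97.
Orders per year = D / Q* = 51,000 / 419.97 ≈ 121.437.

N ≈ 121.44 orders per year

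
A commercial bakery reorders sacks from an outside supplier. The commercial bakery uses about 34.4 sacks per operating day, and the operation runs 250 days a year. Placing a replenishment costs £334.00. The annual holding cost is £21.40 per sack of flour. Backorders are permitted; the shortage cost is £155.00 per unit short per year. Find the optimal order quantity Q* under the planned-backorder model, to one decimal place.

Q* ≈ 552.7 sacks

Annual demand D = 34.4 × 250 = 8,600.
With planned backorders, Q* = √(2DS/H) · √((H+B)/B).
√(2DS/H) = √(2 × 8,600 × 334 / 21.4) = 518.120.
√((H+B)/B) = √((21.4+155)/155) = 1.0668.
Q* ≈ 552.731.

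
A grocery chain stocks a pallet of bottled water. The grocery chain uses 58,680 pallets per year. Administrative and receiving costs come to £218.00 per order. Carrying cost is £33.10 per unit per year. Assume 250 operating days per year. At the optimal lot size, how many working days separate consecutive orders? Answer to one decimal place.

T ≈ 3.7 days

Q* = √(2DS/H) = √(2 × 58,680 × 218 / 33.1) ≈ 879.17.
Cycle time = Q*/D × 250 = 879.17 / 58,680 × 250 ≈ 3.746 days.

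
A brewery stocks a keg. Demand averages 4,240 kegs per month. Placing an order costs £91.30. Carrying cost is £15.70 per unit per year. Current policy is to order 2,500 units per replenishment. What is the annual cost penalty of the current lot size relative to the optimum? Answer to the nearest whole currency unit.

Annual demand D = 4,240 × 12 = 50,880.
EOQ = √(2DS/H) = √(2 × 50,880 × 91.3 / 15.7) ≈ 769.26.
Cost at Q* = (D/Q*)S + (Q*/2)H = √(2DSH) ≈ £12,077.41.
Cost at Q = 2,500: (50,880/2,500)×91.3 + (2,500/2)×15.7 = £1,858.14 + £19,625.00 = £21,483.14.
Excess = £21,483.14 − £12,077.41 = £9,405.73.

Extra cost ≈ £9,406 per year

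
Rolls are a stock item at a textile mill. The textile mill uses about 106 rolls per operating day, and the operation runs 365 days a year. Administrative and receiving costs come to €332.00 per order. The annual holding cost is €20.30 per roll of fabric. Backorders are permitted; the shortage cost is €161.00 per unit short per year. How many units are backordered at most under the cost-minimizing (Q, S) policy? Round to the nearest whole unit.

Annual demand D = 106 × 365 = 38,690.
With planned backorders, Q* = √(2DS/H) · √((H+B)/B).
√(2DS/H) = √(2 × 38,690 × 332 / 20.3) = 1124.956.
√((H+B)/B) = √((20.3+161)/161) = 1.0612.
Q* ≈ 1193.772.
S* = Q* · H/(H+B) = 1193.772 × 20.3/181.3 ≈ 133.666.

S* ≈ 134 rolls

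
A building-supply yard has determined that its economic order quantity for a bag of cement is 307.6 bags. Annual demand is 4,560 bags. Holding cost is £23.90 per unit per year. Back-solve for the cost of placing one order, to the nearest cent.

S ≈ £247.96

The basic EOQ model gives Q* = √(2DS/H); rearrange for the unknown.
From Q* = √(2DS/H): S = Q*²H / (2D) = 307.6² × 23.9 / (2 × 4,560) = 247.9566.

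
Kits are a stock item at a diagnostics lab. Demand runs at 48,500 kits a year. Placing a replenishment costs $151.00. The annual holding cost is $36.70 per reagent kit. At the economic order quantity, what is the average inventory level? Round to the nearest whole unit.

EOQ = √(2DS/H) = √(2 × 48,500 × 151 / 36.7) ≈ 631.74.
Average inventory = Q*/2 ≈ 631.74 / 2 = 315.872.

Average inventory ≈ 316 kits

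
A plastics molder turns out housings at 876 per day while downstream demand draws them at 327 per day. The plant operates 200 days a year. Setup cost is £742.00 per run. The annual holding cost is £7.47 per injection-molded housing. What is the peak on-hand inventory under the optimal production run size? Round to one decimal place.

Annual demand D = 327 × 200 = 65,400.
Production build-up factor (1 − d/p) = 1 − 327/876 = 0.6267.
Q* = √(2DS / (H(1 − d/p))) = √(2 × 65,400 × 742 / (7.47 × 0.6267)).
= √(97,053,600 / 4.6815) ≈ 4553.144.
Maximum inventory = Q*(1 − d/p) = 4553.144 × 0.6267 ≈ 2853.512.

I_max ≈ 2,853.5 housings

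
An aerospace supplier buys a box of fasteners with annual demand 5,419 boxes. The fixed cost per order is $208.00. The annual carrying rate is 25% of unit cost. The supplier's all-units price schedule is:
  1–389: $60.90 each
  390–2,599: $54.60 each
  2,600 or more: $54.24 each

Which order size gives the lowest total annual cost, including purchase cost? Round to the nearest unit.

Q* ≈ 406 boxes

Holding cost per unit per year at price C is H = 0.25·C.
For each price level, check whether its EOQ is feasible; otherwise the best quantity at that price is the breakpoint.
EOQ at $60.90 = 384.8 (feasible in tier 1): TC = 5,419×$60.90 + (5,419/384.8)×208 + (384.8/2)×0.25×$60.90 = $335,875.58.
EOQ at $54.60 = 406.4 (feasible in tier 2): TC = 5,419×$54.60 + (5,419/406.4)×208 + (406.4/2)×0.25×$54.60 = $301,424.58.
EOQ at $54.24 = 407.7 < 2600, so use break Q=2600: TC = 5,419×$54.24 + (5,419/2600.0)×208 + (2600.0/2)×0.25×$54.24 = $311,988.08.
Lowest total cost is $301,424.58 at Q = 406.4.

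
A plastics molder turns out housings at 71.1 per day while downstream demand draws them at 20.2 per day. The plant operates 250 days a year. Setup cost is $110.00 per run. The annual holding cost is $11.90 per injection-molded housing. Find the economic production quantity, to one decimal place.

Q* ≈ 361.1 housings

Annual demand D = 20.2 × 250 = 5,050.
Production build-up factor (1 − d/p) = 1 − 20.2/71.1 = 0.7159.
Q* = √(2DS / (H(1 − d/p))) = √(2 × 5,050 × 110 / (11.9 × 0.7159)).
= √(1,111,000 / 8.5191) ≈ 361.127.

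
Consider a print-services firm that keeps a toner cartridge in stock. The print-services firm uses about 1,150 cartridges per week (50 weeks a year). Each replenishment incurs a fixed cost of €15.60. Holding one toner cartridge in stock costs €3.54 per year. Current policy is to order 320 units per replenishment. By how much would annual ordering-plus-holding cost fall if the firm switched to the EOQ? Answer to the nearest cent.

Extra cost ≈ €849.45 per year

Annual demand D = 1,150 × 50 = 57,500.
EOQ = √(2DS/H) = √(2 × 57,500 × 15.6 / 3.54) ≈ 711.88.
Cost at Q* = (D/Q*)S + (Q*/2)H = √(2DSH) ≈ €2,520.07.
Cost at Q = 320: (57,500/320)×15.6 + (320/2)×3.54 = €2,803.12 + €566.40 = €3,369.53.
Excess = €3,369.53 − €2,520.07 = €849.45.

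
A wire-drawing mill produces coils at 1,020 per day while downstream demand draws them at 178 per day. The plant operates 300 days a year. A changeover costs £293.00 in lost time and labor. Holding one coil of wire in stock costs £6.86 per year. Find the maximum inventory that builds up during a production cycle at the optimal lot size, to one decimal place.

I_max ≈ 1,940.5 coils

Annual demand D = 178 × 300 = 53,400.
Production build-up factor (1 − d/p) = 1 − 178/1,020 = 0.8255.
Q* = √(2DS / (H(1 − d/p))) = √(2 × 53,400 × 293 / (6.86 × 0.8255)).
= √(31,292,400 / 5.6629) ≈ 2350.723.
Maximum inventory = Q*(1 − d/p) = 2350.723 × 0.8255 ≈ 1940.499.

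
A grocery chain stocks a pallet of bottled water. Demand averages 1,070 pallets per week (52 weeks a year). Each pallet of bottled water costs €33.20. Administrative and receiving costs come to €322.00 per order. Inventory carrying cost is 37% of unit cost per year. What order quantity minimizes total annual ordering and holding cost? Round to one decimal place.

Q* ≈ 1,707.9 pallets

Annual demand D = 1,070 × 52 = 55,640.
Holding cost H = 0.37 × €33.20 = €12.2840 per unit per year.
EOQ = √(2DS / H) = √(2 × 55,640 × 322 / 12.284).
= √(35,832,160 / 12.284) = √2,916,978.183 ≈ 1707.916.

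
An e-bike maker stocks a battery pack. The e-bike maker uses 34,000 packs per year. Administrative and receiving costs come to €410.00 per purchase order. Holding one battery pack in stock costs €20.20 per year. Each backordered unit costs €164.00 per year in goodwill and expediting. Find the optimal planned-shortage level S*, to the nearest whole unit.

S* ≈ 137 packs

With planned backorders, Q* = √(2DS/H) · √((H+B)/B).
√(2DS/H) = √(2 × 34,000 × 410 / 20.2) = 1174.818.
√((H+B)/B) = √((20.2+164)/164) = 1.0598.
Q* ≈ 1245.069.
S* = Q* · H/(H+B) = 1245.069 × 20.2/184.2 ≈ 136.539.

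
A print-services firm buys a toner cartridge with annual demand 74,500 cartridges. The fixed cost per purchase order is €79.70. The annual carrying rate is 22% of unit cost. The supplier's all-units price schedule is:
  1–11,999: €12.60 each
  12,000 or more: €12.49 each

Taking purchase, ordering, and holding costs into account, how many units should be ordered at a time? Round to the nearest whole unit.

Q* ≈ 2,070 cartridges

Holding cost per unit per year at price C is H = 0.22·C.
Evaluate total cost at each tier's feasible EOQ or, if the EOQ is below the tier, at the tier's minimum quantity.
EOQ at €12.60 = 2069.8 (feasible in tier 1): TC = 74,500×€12.60 + (74,500/2069.8)×79.7 + (2069.8/2)×0.22×€12.60 = €944,437.45.
EOQ at €12.49 = 2078.9 < 12000, so use break Q=12000: TC = 74,500×€12.49 + (74,500/12000.0)×79.7 + (12000.0/2)×0.22×€12.49 = €947,486.60.
Lowest total cost is €944,437.45 at Q = 2069.8.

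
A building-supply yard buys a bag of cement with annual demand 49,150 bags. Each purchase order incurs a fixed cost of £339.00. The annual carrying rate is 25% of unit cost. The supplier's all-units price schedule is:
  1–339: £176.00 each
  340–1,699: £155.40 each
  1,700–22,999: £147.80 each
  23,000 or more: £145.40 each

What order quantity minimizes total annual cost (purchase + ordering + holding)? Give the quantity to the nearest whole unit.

Holding cost per unit per year at price C is H = 0.25·C.
Candidates are each tier's EOQ (if it falls in that tier) and each price-break quantity.
Tier 1 (£176.00): EOQ = 870.3 exceeds tier's upper bound 339, so this tier is dominated.
EOQ at £155.40 = 926.1 (feasible in tier 2): TC = 49,150×£155.40 + (49,150/926.1)×339 + (926.1/2)×0.25×£155.40 = £7,673,890.91.
EOQ at £147.80 = 949.7 < 1700, so use break Q=1700: TC = 49,150×£147.80 + (49,150/1700.0)×339 + (1700.0/2)×0.25×£147.80 = £7,305,578.59.
EOQ at £145.40 = 957.5 < 23000, so use break Q=23000: TC = 49,150×£145.40 + (49,150/23000.0)×339 + (23000.0/2)×0.25×£145.40 = £7,565,159.43.
Lowest total cost is £7,305,578.59 at Q = 1700.0.

Q* ≈ 1,700 bags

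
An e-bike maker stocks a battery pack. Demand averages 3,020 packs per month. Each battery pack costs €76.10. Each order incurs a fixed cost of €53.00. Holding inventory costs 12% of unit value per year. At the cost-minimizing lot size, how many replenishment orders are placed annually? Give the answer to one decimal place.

N ≈ 55.9 orders per year

Annual demand D = 3,020 × 12 = 36,240.
Holding cost H = 0.12 × €76.10 = €9.1320 per unit per year.
EOQ = √(2DS/H) = √(2 × 36,240 × 53 / 9.132) ≈ 648.58.
Orders per year = D / Q* = 36,240 / 648.58 ≈ 55.876.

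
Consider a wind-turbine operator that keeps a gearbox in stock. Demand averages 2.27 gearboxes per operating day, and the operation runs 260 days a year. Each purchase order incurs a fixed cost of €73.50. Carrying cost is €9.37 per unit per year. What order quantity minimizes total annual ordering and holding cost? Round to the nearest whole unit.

Annual demand D = 2.27 × 260 = 590.2.
EOQ = √(2DS / H) = √(2 × 590.2 × 73.5 / 9.37).
= √(86,759.4 / 9.37) = √9,259.2743 ≈ 96.225.

Q* ≈ 96 gearboxes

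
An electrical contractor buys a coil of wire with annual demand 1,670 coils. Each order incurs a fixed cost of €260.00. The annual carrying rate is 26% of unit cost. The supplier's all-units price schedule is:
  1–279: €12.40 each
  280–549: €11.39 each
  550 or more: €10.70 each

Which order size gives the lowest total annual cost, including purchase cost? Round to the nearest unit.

Holding cost per unit per year at price C is H = 0.26·C.
For each price level, check whether its EOQ is feasible; otherwise the best quantity at that price is the breakpoint.
Tier 1 (€12.40): EOQ = 519.0 exceeds tier's upper bound 279, so this tier is dominated.
EOQ at €11.39 = 541.5 (feasible in tier 2): TC = 1,670×€11.39 + (1,670/541.5)×260 + (541.5/2)×0.26×€11.39 = €20,624.95.
EOQ at €10.70 = 558.7 (feasible in tier 3): TC = 1,670×€10.70 + (1,670/558.7)×260 + (558.7/2)×0.26×€10.70 = €19,423.31.
Lowest total cost is €19,423.31 at Q = 558.7.

Q* ≈ 559 coils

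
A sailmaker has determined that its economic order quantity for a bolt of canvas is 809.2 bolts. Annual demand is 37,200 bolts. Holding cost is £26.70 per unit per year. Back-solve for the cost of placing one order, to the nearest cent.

S ≈ £234.99

The basic EOQ model gives Q* = √(2DS/H); rearrange for the unknown.
From Q* = √(2DS/H): S = Q*²H / (2D) = 809.2² × 26.7 / (2 × 37,200) = 234.9904.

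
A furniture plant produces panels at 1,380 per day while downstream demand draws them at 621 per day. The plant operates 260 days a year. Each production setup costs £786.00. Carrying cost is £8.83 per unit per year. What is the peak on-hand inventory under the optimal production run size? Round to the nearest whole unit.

Annual demand D = 621 × 260 = 161,460.
Production build-up factor (1 − d/p) = 1 − 621/1,380 = 0.5500.
Q* = √(2DS / (H(1 − d/p))) = √(2 × 161,460 × 786 / (8.83 × 0.5500)).
= √(253,815,120 / 4.8565) ≈ 7229.313.
Maximum inventory = Q*(1 − d/p) = 7229.313 × 0.5500 ≈ 3976.122.

I_max ≈ 3,976 panels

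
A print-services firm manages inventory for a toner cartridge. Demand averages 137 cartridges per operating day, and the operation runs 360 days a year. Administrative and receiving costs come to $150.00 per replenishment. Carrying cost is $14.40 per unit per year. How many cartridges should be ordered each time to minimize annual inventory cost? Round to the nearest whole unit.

Annual demand D = 137 × 360 = 49,320.
EOQ = √(2DS / H) = √(2 × 49,320 × 150 / 14.4).
= √(14,796,000 / 14.4) = √1,027,500 ≈ 1013.657.

Q* ≈ 1,014 cartridges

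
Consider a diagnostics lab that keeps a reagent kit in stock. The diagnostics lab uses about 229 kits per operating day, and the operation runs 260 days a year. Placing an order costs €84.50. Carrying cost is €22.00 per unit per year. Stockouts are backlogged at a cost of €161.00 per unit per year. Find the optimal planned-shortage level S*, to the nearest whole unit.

S* ≈ 87 kits

Annual demand D = 229 × 260 = 59,540.
With planned backorders, Q* = √(2DS/H) · √((H+B)/B).
√(2DS/H) = √(2 × 59,540 × 84.5 / 22) = 676.295.
√((H+B)/B) = √((22+161)/161) = 1.0661.
Q* ≈ 721.023.
S* = Q* · H/(H+B) = 721.023 × 22/183 ≈ 86.680.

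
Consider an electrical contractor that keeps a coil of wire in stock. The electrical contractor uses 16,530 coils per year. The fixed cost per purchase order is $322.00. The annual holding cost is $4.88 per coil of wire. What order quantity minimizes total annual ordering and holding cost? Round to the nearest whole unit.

Q* ≈ 1,477 coils

EOQ = √(2DS / H) = √(2 × 16,530 × 322 / 4.88).
= √(10,645,320 / 4.88) = √2,181,418.0328 ≈ 1476.962.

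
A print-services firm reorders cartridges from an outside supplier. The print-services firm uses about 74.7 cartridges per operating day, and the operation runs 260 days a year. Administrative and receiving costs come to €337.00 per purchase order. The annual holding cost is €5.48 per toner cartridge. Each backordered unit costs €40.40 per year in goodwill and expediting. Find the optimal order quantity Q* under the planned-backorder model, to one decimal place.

Annual demand D = 74.7 × 260 = 19,422.
With planned backorders, Q* = √(2DS/H) · √((H+B)/B).
√(2DS/H) = √(2 × 19,422 × 337 / 5.48) = 1545.563.
√((H+B)/B) = √((5.48+40.4)/40.4) = 1.0657.
Q* ≈ 1647.053.

Q* ≈ 1,647.1 cartridges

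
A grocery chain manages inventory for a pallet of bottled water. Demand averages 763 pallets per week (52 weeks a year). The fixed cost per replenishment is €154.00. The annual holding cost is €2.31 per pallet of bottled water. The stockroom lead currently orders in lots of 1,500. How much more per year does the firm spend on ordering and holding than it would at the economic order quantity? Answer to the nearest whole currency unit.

Extra cost ≈ €493 per year

Annual demand D = 763 × 52 = 39,676.
EOQ = √(2DS/H) = √(2 × 39,676 × 154 / 2.31) ≈ 2300.03.
Cost at Q* = (D/Q*)S + (Q*/2)H = √(2DSH) ≈ €5,313.07.
Cost at Q = 1,500: (39,676/1,500)×154 + (1,500/2)×2.31 = €4,073.40 + €1,732.50 = €5,805.90.
Excess = €5,805.90 − €5,313.07 = €492.84.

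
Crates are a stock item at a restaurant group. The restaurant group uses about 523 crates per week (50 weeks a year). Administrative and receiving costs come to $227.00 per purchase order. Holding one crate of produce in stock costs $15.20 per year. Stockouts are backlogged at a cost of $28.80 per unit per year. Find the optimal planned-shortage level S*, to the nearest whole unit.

Annual demand D = 523 × 50 = 26,150.
With planned backorders, Q* = √(2DS/H) · √((H+B)/B).
√(2DS/H) = √(2 × 26,150 × 227 / 15.2) = 883.776.
√((H+B)/B) = √((15.2+28.8)/28.8) = 1.2360.
Q* ≈ 1092.376.
S* = Q* · H/(H+B) = 1092.376 × 15.2/44 ≈ 377.366.

S* ≈ 377 crates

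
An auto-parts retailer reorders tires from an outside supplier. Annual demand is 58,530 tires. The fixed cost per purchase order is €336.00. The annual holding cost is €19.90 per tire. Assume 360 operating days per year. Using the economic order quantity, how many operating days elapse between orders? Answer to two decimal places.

T ≈ 8.65 days

EOQ = √(2DS/H) = √(2 × 58,530 × 336 / 19.9) ≈ 1405.88.
Cycle time = Q*/D × 360 = 1405.88 / 58,530 × 360 ≈ 8.647 days.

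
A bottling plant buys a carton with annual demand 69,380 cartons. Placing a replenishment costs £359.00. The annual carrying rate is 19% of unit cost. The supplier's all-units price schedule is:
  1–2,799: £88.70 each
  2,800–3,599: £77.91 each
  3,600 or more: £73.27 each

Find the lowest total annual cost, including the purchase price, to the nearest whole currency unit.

Holding cost per unit per year at price C is H = 0.19·C.
Evaluate total cost at each tier's feasible EOQ or, if the EOQ is below the tier, at the tier's minimum quantity.
EOQ at £88.70 = 1719.3 (feasible in tier 1): TC = 69,380×£88.70 + (69,380/1719.3)×359 + (1719.3/2)×0.19×£88.70 = £6,182,980.64.
EOQ at £77.91 = 1834.5 < 2800, so use break Q=2800: TC = 69,380×£77.91 + (69,380/2800.0)×359 + (2800.0/2)×0.19×£77.91 = £5,435,015.37.
EOQ at £73.27 = 1891.6 < 3600, so use break Q=3600: TC = 69,380×£73.27 + (69,380/3600.0)×359 + (3600.0/2)×0.19×£73.27 = £5,115,449.67.
Lowest total cost among the candidates is at Q = 3600.0.

TC* ≈ £5,115,450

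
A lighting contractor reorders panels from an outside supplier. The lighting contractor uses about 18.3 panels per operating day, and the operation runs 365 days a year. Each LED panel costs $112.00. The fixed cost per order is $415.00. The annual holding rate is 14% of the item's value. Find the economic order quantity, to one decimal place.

Annual demand D = 18.3 × 365 = 6,679.5.
Holding cost H = 0.14 × $112.00 = $15.6800 per unit per year.
EOQ = √(2DS / H) = √(2 × 6,679.5 × 415 / 15.68).
= √(5,543,985 / 15.68) = √353,570.4719 ≈ 594.618.

Q* ≈ 594.6 panels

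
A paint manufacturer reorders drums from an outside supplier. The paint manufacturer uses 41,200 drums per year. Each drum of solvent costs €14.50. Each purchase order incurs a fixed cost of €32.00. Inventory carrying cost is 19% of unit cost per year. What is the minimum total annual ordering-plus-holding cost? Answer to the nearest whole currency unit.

TC* ≈ €2,695

Holding cost H = 0.19 × €14.50 = €2.7550 per unit per year.
The optimal lot size = √(2DS/H) = √(2 × 41,200 × 32 / 2.755) ≈ 978.31.
At the optimum the two cost components are equal, so total cost = 2·(Q*/2)H = Q*·H.
Minimum total = √(2DSH) = √(2 × 41,200 × 32 × 2.755) ≈ 2695.252.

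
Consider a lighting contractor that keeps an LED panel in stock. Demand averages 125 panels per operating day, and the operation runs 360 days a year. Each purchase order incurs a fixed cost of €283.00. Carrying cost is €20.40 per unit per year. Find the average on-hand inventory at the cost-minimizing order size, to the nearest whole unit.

Annual demand D = 125 × 360 = 45,000.
Q* = √(2DS/H) = √(2 × 45,000 × 283 / 20.4) ≈ 1117.38.
Average inventory = Q*/2 ≈ 1117.38 / 2 = 558.688.

Average inventory ≈ 559 panels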